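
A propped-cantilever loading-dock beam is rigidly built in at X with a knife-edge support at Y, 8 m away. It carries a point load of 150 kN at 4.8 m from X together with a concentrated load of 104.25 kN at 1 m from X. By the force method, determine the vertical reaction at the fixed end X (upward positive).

R_X = 187.1 kN

Remove the prop at Y; the released (primary) structure is a cantilever built in at X.
Downward deflection at the released point Y due to the loads:
  point load 150 at a = 4.8: Pa²(3L − a)/(6EI) = 11059/EI
  point load 104.25 at a = 1: Pa²(3L − a)/(6EI) = 399.6/EI
  δ_0 = 11459/EI
Flexibility coefficient — unit upward force at Y: δ_{YY} = L³/(3EI) = 170.7/EI.
The prop prevents deflection at Y: R_Y = δ_0/δ_{YY} = 11459/170.7 = 67.14 kN.
Vertical equilibrium: R_X = ΣP − R_Y = 254.2 − 67.14 = 187.1 kN.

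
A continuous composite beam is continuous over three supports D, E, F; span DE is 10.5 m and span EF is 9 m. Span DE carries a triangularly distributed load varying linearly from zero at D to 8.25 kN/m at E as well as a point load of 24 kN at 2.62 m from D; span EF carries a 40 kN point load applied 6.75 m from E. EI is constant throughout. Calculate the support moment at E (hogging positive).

Release continuity at E by inserting a hinge; the redundant is the internal moment M_E. The primary structure is two simply-supported spans DE and EF.
Rotations at E on the released spans (each span's end-slope, ×1/EI):
  span DE: triangular load, peak 8.25: w₀L³/(45EI) = 212.2/EI
  span DE: point load 24 at a = 2.62: Pab(L + a)/(6LEI) = 103.2/EI
  span EF: point load 40 at a = 6.75: Pab(L + b)/(6LEI) = 126.6/EI
  relative rotation θ_0 = (315.4 + 126.6)/EI = 442/EI
A unit hogging moment at E produces rotation L₁/(3EI) + L₂/(3EI) = 6.5/EI.
Slope continuity at E: θ_0 = M_E·6.5/EI, so M_E = 442/6.5 = 68 kN·m (hogging).

M_E = 68 kN·m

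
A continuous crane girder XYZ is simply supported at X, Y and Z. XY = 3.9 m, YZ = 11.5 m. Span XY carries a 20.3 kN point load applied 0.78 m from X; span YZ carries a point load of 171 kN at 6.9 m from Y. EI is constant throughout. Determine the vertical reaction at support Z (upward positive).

R_Z = 80.98 kN

Take M_Y as the redundant. Released structure: two simple spans XY and YZ with a hinge at Y.
End slopes at the hinge Y, treating each span as simply supported:
  span XY: point load 20.3 at a = 0.78: Pab(L + a)/(6LEI) = 9.88/EI
  span YZ: point load 171 at a = 6.9: Pab(L + b)/(6LEI) = 1266/EI
  relative rotation θ_0 = (9.88 + 1266)/EI = 1276/EI
A unit hogging moment at Y produces rotation L₁/(3EI) + L₂/(3EI) = 5.133/EI.
Slope continuity at Y: θ_0 = M_Y·5.133/EI, so M_Y = 1276/5.133 = 248.6 kN·m (hogging).
Span YZ, ΣM about Z: R_Y^{YZ}·11.5 = 786.6 + 248.6, so R_Y^{YZ} = 90.02 kN and R_Z = 171 − 90.02 = 80.98 kN.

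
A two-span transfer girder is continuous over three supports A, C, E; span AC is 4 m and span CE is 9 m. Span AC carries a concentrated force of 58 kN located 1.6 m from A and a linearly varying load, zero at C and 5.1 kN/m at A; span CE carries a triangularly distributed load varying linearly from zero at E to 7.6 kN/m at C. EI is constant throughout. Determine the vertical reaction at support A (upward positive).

R_A = 31.13 kN

Insert a hinge at C; M_C is the redundant, and each span becomes simply supported.
Discontinuity in slope at C on the released structure — sum the simple-span end rotations:
  span AC: point load 58 at a = 1.6: Pab(L + a)/(6LEI) = 51.97/EI
  span AC: triangular load, peak 5.1: 7w₀L³/(360EI) = 6.347/EI
  span CE: triangular load, peak 7.6: w₀L³/(45EI) = 123.1/EI
  relative rotation θ_0 = (58.31 + 123.1)/EI = 181.4/EI
A unit hogging moment at C produces rotation L₁/(3EI) + L₂/(3EI) = 4.333/EI.
Slope continuity at C: θ_0 = M_C·4.333/EI, so M_C = 181.4/4.333 = 41.87 kN·m (hogging).
Span AC, ΣM about A with M_C applied at C: R_C^{AC}·4 = 106.4 + 41.87, so R_C^{AC} = 37.07 kN and R_A = 68.2 − 37.07 = 31.13 kN.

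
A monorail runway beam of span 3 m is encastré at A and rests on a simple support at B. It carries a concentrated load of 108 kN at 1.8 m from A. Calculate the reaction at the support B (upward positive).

R_B = 46.66 kN

Choose R_B as the redundant. The primary structure is the cantilever fixed at A.
Primary-structure tip deflection at B by superposition:
  point load 108 at a = 1.8: Pa²(3L − a)/(6EI) = 419.9/EI
Tip deflection under a unit load at B: L³/(3EI) = 9/EI.
The prop prevents deflection at B: R_B = δ_0/δ_{BB} = 419.9/9 = 46.66 kN.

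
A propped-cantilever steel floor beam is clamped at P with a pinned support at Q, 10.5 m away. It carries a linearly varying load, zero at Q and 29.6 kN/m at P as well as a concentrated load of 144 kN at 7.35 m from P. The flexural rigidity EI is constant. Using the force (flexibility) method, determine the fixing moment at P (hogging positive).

M_P = 423.9 kN·m

Remove the prop at Q; the released (primary) structure is a cantilever built in at P.
Downward deflection at the released point Q due to the loads:
  triangular load, peak 29.6 at the fixed end: w₀L⁴/(30EI) = 11993/EI
  point load 144 at a = 7.35: Pa²(3L − a)/(6EI) = 31311/EI
  δ_0 = 43304/EI
Flexibility coefficient — unit upward force at Q: δ_{QQ} = L³/(3EI) = 385.9/EI.
Compatibility at Q: δ_0 − R_Q·δ_{QQ} = 0, so R_Q = 43304/385.9 = 112.2 kN.
Moment equilibrium about P: M_P = Σ(load moments about P) − R_Q·L = 1602 − 112.2×10.5 = 423.9 kN·m.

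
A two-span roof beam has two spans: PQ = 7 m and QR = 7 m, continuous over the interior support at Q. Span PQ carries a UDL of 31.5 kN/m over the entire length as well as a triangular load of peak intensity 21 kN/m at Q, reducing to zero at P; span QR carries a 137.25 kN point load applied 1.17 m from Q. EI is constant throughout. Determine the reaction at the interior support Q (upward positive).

R_Q = 328.4 kN

Take M_Q as the redundant. Released structure: two simple spans PQ and QR with a hinge at Q.
End slopes at the hinge Q, treating each span as simply supported:
  span PQ: UDL 31.5: wL³/(24EI) = 450.2/EI
  span PQ: triangular load, peak 21: w₀L³/(45EI) = 160.1/EI
  span QR: point load 137.25 at a = 1.17: Pab(L + b)/(6LEI) = 286/EI
  relative rotation θ_0 = (610.3 + 286)/EI = 896.2/EI
A unit hogging moment at Q produces rotation L₁/(3EI) + L₂/(3EI) = 4.667/EI.
Slope continuity at Q: θ_0 = M_Q·4.667/EI, so M_Q = 896.2/4.667 = 192.1 kN·m (hogging).
Span PQ, ΣM about P with M_Q applied at Q: R_Q^{PQ}·7 = 1115 + 192.1, so R_Q^{PQ} = 186.7 kN and R_P = 294 − 186.7 = 107.3 kN.
Span QR, ΣM about R: R_Q^{QR}·7 = 800.2 + 192.1, so R_Q^{QR} = 141.7 kN and R_R = 137.2 − 141.7 = -4.496 kN.
R_Q = 186.7 + 141.7 = 328.4 kN.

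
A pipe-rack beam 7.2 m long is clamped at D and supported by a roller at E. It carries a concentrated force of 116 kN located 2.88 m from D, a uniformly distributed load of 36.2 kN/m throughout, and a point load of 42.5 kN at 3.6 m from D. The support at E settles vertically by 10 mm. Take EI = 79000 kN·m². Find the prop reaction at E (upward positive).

R_E = 128.8 kN

Choose R_E as the redundant. The primary structure is the cantilever fixed at D.
Primary-structure tip deflection at E by superposition:
  point load 116 at a = 2.88: Pa²(3L − a)/(6EI) = 3002/EI
  UDL 36.2: wL⁴/(8EI) = 12160/EI
  point load 42.5 at a = 3.6: Pa²(3L − a)/(6EI) = 1652/EI
  δ_0 = 16815/EI
Tip deflection under a unit load at E: L³/(3EI) = 124.4/EI.
With EI = 79000 kN·m²: δ_0 = 0.21284 m and δ_{EE} = 0.001575 m/kN.
Compatibility — the beam at E must follow the support down by 0.01 m: δ_0 − R_E·δ_{EE} = 0.01, so R_E = (0.21284 − 0.01)/0.001575 = 128.8 kN.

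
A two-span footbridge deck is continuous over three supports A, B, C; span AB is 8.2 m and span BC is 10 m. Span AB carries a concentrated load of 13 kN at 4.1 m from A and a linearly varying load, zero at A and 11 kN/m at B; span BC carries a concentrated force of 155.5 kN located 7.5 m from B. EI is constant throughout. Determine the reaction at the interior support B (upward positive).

Release continuity at B by inserting a hinge; the redundant is the internal moment M_B. The primary structure is two simply-supported spans AB and BC.
End slopes at the hinge B, treating each span as simply supported:
  span AB: point load 13 at a = 4.1: Pab(L + a)/(6LEI) = 54.63/EI
  span AB: triangular load, peak 11: w₀L³/(45EI) = 134.8/EI
  span BC: point load 155.5 at a = 7.5: Pab(L + b)/(6LEI) = 607.4/EI
  relative rotation θ_0 = (189.4 + 607.4)/EI = 796.8/EI
A unit hogging moment at B produces rotation L₁/(3EI) + L₂/(3EI) = 6.067/EI.
Compatibility: M_B·(L₁+L₂)/(3EI) = θ_0, giving M_B = 131.3 kN·m (hogging).
Span AB, ΣM about A with M_B applied at B: R_B^{AB}·8.2 = 299.8 + 131.3, so R_B^{AB} = 52.58 kN and R_A = 58.1 − 52.58 = 5.516 kN.
Span BC, ΣM about C: R_B^{BC}·10 = 388.8 + 131.3, so R_B^{BC} = 52.01 kN and R_C = 155.5 − 52.01 = 103.5 kN.
R_B = 52.58 + 52.01 = 104.6 kN.

R_B = 104.6 kN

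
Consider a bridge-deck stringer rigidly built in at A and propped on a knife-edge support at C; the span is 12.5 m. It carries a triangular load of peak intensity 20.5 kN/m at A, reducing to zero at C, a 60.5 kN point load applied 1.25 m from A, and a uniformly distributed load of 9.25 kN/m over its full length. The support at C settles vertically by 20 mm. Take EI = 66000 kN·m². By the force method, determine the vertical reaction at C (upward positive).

Release the roller at C. Primary structure: cantilever fixed at A.
Primary-structure tip deflection at C by superposition:
  triangular load, peak 20.5 at the fixed end: w₀L⁴/(30EI) = 16683/EI
  point load 60.5 at a = 1.25: Pa²(3L − a)/(6EI) = 571.1/EI
  UDL 9.25: wL⁴/(8EI) = 28229/EI
  δ_0 = 45483/EI
Flexibility coefficient — unit upward force at C: δ_{CC} = L³/(3EI) = 651/EI.
With EI = 66000 kN·m²: δ_0 = 0.68913 m and δ_{CC} = 0.009864 m/kN.
Compatibility — the beam at C must follow the support down by 0.02 m: δ_0 − R_C·δ_{CC} = 0.02, so R_C = (0.68913 − 0.02)/0.009864 = 67.83 kN.

R_C = 67.83 kN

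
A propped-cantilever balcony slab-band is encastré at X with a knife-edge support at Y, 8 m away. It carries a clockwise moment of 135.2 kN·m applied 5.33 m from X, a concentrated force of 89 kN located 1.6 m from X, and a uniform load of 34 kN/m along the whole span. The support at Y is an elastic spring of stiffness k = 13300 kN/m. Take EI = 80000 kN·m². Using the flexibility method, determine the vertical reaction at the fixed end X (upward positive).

R_X = 235.9 kN

Remove the prop at Y; the released (primary) structure is a cantilever built in at X.
Free-end deflection of the primary structure under the applied loading (downward +):
  clockwise couple 135.2 at a = 5.33: M₀a(2L − a)/(2EI) = 3844/EI
  point load 89 at a = 1.6: Pa²(3L − a)/(6EI) = 850.6/EI
  UDL 34: wL⁴/(8EI) = 17408/EI
  δ_0 = 22103/EI
Flexibility coefficient — unit upward force at Y: δ_{YY} = L³/(3EI) = 170.7/EI.
With EI = 80000 kN·m²: δ_0 = 0.27629 m and δ_{YY} = 0.002133 m/kN.
Compatibility — the spring shortens by R_Y/k under the reaction it provides: δ_0 − R_Y·δ_{YY} = R_Y/k. With 1/k = 0.000075 m/kN, R_Y = δ_0 / (δ_{YY} + 1/k) = 0.27629 / (0.002133 + 0.000075) = 125.1 kN.
Vertical equilibrium: R_X = ΣP − R_Y = 361 − 125.1 = 235.9 kN.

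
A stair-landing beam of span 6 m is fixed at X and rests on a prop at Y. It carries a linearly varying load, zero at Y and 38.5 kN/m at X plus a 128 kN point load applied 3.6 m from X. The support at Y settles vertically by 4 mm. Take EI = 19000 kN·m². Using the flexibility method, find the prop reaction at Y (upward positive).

R_Y = 77.34 kN

Take the reaction at Y as the redundant and release it; the primary structure is a cantilever fixed at X.
Free-end deflection of the primary structure under the applied loading (downward +):
  triangular load, peak 38.5 at the fixed end: w₀L⁴/(30EI) = 1663/EI
  point load 128 at a = 3.6: Pa²(3L − a)/(6EI) = 3981/EI
  δ_0 = 5645/EI
Flexibility coefficient — unit upward force at Y: δ_{YY} = L³/(3EI) = 72/EI.
With EI = 19000 kN·m²: δ_0 = 0.29708 m and δ_{YY} = 0.003789 m/kN.
Compatibility — the beam at Y must follow the support down by 0.004 m: δ_0 − R_Y·δ_{YY} = 0.004, so R_Y = (0.29708 − 0.004)/0.003789 = 77.34 kN.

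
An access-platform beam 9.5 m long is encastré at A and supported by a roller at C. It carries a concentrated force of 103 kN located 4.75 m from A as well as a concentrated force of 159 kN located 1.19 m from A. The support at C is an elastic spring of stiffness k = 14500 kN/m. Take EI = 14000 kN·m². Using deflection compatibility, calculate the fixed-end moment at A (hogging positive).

Choose R_C as the redundant. The primary structure is the cantilever fixed at A.
Free-end deflection of the primary structure under the applied loading (downward +):
  point load 103 at a = 4.75: Pa²(3L − a)/(6EI) = 9199/EI
  point load 159 at a = 1.19: Pa²(3L − a)/(6EI) = 1025/EI
  δ_0 = 10224/EI
Tip deflection under a unit load at C: L³/(3EI) = 285.8/EI.
With EI = 14000 kN·m²: δ_0 = 0.73027 m and δ_{CC} = 0.020414 m/kN.
Compatibility — the spring shortens by R_C/k under the reaction it provides: δ_0 − R_C·δ_{CC} = R_C/k. With 1/k = 0.000069 m/kN, R_C = δ_0 / (δ_{CC} + 1/k) = 0.73027 / (0.020414 + 0.000069) = 35.65 kN.
Moment equilibrium about A: M_A = Σ(load moments about A) − R_C·L = 678.5 − 35.65×9.5 = 339.8 kN·m.

M_A = 339.8 kN·m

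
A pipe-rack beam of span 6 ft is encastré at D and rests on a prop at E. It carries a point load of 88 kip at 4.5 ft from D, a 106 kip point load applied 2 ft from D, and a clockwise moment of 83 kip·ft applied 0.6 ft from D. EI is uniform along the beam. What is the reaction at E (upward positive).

R_E = 75.33 kip

Release the roller at E. Primary structure: cantilever fixed at D.
Downward deflection at the released point E due to the loads:
  point load 88 at a = 4.5: Pa²(3L − a)/(6EI) = 4010/EI
  point load 106 at a = 2: Pa²(3L − a)/(6EI) = 1131/EI
  clockwise couple 83 at a = 0.6: M₀a(2L − a)/(2EI) = 283.9/EI
  δ_0 = 5424/EI
Tip deflection under a unit load at E: L³/(3EI) = 72/EI.
The prop prevents deflection at E: R_E = δ_0/δ_{EE} = 5424/72 = 75.33 kip.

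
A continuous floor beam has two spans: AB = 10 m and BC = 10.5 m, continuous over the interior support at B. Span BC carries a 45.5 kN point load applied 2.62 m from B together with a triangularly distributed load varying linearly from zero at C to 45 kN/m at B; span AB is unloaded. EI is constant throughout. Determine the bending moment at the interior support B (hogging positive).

M_B = 209.5 kN·m

Release continuity at B by inserting a hinge; the redundant is the internal moment M_B. The primary structure is two simply-supported spans AB and BC.
Rotations at B on the released spans (each span's end-slope, ×1/EI):
  span BC: point load 45.5 at a = 2.62: Pab(L + b)/(6LEI) = 274.1/EI
  span BC: triangular load, peak 45: w₀L³/(45EI) = 1158/EI
  relative rotation θ_0 = (0 + 1432)/EI = 1432/EI
A unit hogging moment at B produces rotation L₁/(3EI) + L₂/(3EI) = 6.833/EI.
Slope continuity at B: θ_0 = M_B·6.833/EI, so M_B = 1432/6.833 = 209.5 kN·m (hogging).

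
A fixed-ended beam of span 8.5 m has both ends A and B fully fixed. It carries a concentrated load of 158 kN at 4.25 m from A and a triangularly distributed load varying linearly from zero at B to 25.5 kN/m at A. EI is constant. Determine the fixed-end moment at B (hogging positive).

Take the two fixed-end moments M_A, M_B as redundants; the released structure is the simple span AB.
Simple-span end rotations at A and B under the given loads:
  at A: point load 158 at a = 4.25: Pab(L + b)/(6LEI) = 713.5/EI
  at B: point load 158 at a = 4.25: Pab(L + a)/(6LEI) = 713.5/EI
  at A: triangular load, peak 25.5: w₀L³/(45EI) = 348/EI
  at B: triangular load, peak 25.5: 7w₀L³/(360EI) = 304.5/EI
  θ_A0 = 1061/EI,  θ_B0 = 1018/EI
Flexibility coefficients: a unit moment at one end gives L/(3EI) there and L/(6EI) at the far end, so f₁₁ = f₂₂ = 2.833/EI and f₁₂ = f₂₁ = 1.417/EI.
Compatibility — zero rotation at each built-in end:
  2.833 M_A + 1.417 M_B = 1061
  1.417 M_A + 2.833 M_B = 1018
Solving the pair gives M_A = 260 kN·m and M_B = 229.3 kN·m (hogging).

M_B = 229.3 kN·m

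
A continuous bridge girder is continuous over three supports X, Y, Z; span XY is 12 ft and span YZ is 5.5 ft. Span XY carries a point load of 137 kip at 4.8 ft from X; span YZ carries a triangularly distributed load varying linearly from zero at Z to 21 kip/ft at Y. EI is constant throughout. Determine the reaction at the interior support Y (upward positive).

Insert a hinge at Y; M_Y is the redundant, and each span becomes simply supported.
End slopes at the hinge Y, treating each span as simply supported:
  span XY: point load 137 at a = 4.8: Pab(L + a)/(6LEI) = 1105/EI
  span YZ: triangular load, peak 21: w₀L³/(45EI) = 77.64/EI
  relative rotation θ_0 = (1105 + 77.64)/EI = 1182/EI
A unit hogging moment at Y produces rotation L₁/(3EI) + L₂/(3EI) = 5.833/EI.
Compatibility: M_Y·(L₁+L₂)/(3EI) = θ_0, giving M_Y = 202.7 kip·ft (hogging).
Span XY, ΣM about X with M_Y applied at Y: R_Y^{XY}·12 = 657.6 + 202.7, so R_Y^{XY} = 71.69 kip and R_X = 137 − 71.69 = 65.31 kip.
Span YZ, ΣM about Z: R_Y^{YZ}·5.5 = 211.8 + 202.7, so R_Y^{YZ} = 75.35 kip and R_Z = 57.75 − 75.35 = -17.6 kip.
R_Y = 71.69 + 75.35 = 147 kip.

R_Y = 147 kip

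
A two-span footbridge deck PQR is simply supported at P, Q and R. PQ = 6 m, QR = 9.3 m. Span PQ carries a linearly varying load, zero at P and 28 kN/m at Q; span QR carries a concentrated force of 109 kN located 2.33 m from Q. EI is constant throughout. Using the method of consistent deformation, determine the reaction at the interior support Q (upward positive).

R_Q = 172.7 kN

Insert a hinge at Q; M_Q is the redundant, and each span becomes simply supported.
Discontinuity in slope at Q on the released structure — sum the simple-span end rotations:
  span PQ: triangular load, peak 28: w₀L³/(45EI) = 134.4/EI
  span QR: point load 109 at a = 2.33: Pab(L + b)/(6LEI) = 516.1/EI
  relative rotation θ_0 = (134.4 + 516.1)/EI = 650.5/EI
A unit hogging moment at Q produces rotation L₁/(3EI) + L₂/(3EI) = 5.1/EI.
Compatibility: M_Q·(L₁+L₂)/(3EI) = θ_0, giving M_Q = 127.6 kN·m (hogging).
Span PQ, ΣM about P with M_Q applied at Q: R_Q^{PQ}·6 = 336 + 127.6, so R_Q^{PQ} = 77.26 kN and R_P = 84 − 77.26 = 6.74 kN.
Span QR, ΣM about R: R_Q^{QR}·9.3 = 759.7 + 127.6, so R_Q^{QR} = 95.41 kN and R_R = 109 − 95.41 = 13.59 kN.
R_Q = 77.26 + 95.41 = 172.7 kN.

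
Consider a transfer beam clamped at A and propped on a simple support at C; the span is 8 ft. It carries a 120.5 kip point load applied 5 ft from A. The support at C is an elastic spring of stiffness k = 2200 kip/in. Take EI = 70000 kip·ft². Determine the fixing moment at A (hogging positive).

Take the reaction at C as the redundant and release it; the primary structure is a cantilever fixed at A.
Free-end deflection of the primary structure under the applied loading (downward +):
  point load 120.5 at a = 5: Pa²(3L − a)/(6EI) = 9540/EI
Flexibility coefficient — unit upward force at C: δ_{CC} = L³/(3EI) = 170.7/EI.
With EI = 70000 kip·ft²: δ_0 = 0.13628 ft and δ_{CC} = 0.002438 ft/kip.
Compatibility — the spring shortens by R_C/k under the reaction it provides: δ_0 − R_C·δ_{CC} = R_C/k. With 1/k = 1/(2200×12) ft/kip = 0.000038 ft/kip, R_C = δ_0 / (δ_{CC} + 1/k) = 0.13628 / (0.002438 + 0.000038) = 55.04 kip.
Moment equilibrium about A: M_A = Σ(load moments about A) − R_C·L = 602.5 − 55.04×8 = 162.2 kip·ft.

M_A = 162.2 kip·ft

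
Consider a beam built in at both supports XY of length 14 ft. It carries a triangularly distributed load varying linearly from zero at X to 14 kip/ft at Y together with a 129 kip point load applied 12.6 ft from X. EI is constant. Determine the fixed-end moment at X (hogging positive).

M_X = 107.7 kip·ft

Take the two fixed-end moments M_X, M_Y as redundants; the released structure is the simple span XY.
Simple-span end rotations at X and Y under the given loads:
  at X: triangular load, peak 14: 7w₀L³/(360EI) = 747/EI
  at Y: triangular load, peak 14: w₀L³/(45EI) = 853.7/EI
  at X: point load 129 at a = 12.6: Pab(L + b)/(6LEI) = 417.2/EI
  at Y: point load 129 at a = 12.6: Pab(L + a)/(6LEI) = 720.6/EI
  θ_X0 = 1164/EI,  θ_Y0 = 1574/EI
Flexibility coefficients: a unit moment at one end gives L/(3EI) there and L/(6EI) at the far end, so f₁₁ = f₂₂ = 4.667/EI and f₁₂ = f₂₁ = 2.333/EI.
Compatibility — zero rotation at each built-in end:
  4.667 M_X + 2.333 M_Y = 1164
  2.333 M_X + 4.667 M_Y = 1574
Solving the pair gives M_X = 107.7 kip·ft and M_Y = 283.5 kip·ft (hogging).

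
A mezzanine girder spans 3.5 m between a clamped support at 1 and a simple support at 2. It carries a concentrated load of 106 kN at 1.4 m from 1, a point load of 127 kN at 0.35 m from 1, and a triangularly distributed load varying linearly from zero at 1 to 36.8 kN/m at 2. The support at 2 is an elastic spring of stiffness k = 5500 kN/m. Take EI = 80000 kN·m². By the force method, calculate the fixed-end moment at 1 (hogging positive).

M_1 = 240.2 kN·m

Choose R_2 as the redundant. The primary structure is the cantilever fixed at 1.
Primary-structure tip deflection at 2 by superposition:
  point load 106 at a = 1.4: Pa²(3L − a)/(6EI) = 315.1/EI
  point load 127 at a = 0.35: Pa²(3L − a)/(6EI) = 26.32/EI
  triangular load, peak 36.8 at the free end: 11w₀L⁴/(120EI) = 506.2/EI
  δ_0 = 847.6/EI
Flexibility coefficient — unit upward force at 2: δ_{22} = L³/(3EI) = 14.29/EI.
With EI = 80000 kN·m²: δ_0 = 0.010595 m and δ_{22} = 0.000179 m/kN.
Compatibility — the spring shortens by R_2/k under the reaction it provides: δ_0 − R_2·δ_{22} = R_2/k. With 1/k = 0.000182 m/kN, R_2 = δ_0 / (δ_{22} + 1/k) = 0.010595 / (0.000179 + 0.000182) = 29.39 kN.
Moment equilibrium about 1: M_1 = Σ(load moments about 1) − R_2·L = 343.1 − 29.39×3.5 = 240.2 kN·m.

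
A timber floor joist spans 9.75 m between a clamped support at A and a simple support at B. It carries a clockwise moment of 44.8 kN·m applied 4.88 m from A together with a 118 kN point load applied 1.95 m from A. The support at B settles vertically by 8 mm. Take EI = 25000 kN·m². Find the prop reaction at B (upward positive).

R_B = 11.13 kN

Choose R_B as the redundant. The primary structure is the cantilever fixed at A.
Free-end deflection of the primary structure under the applied loading (downward +):
  clockwise couple 44.8 at a = 4.88: M₀a(2L − a)/(2EI) = 1598/EI
  point load 118 at a = 1.95: Pa²(3L − a)/(6EI) = 2042/EI
  δ_0 = 3640/EI
Tip deflection under a unit load at B: L³/(3EI) = 309/EI.
With EI = 25000 kN·m²: δ_0 = 0.14559 m and δ_{BB} = 0.012358 m/kN.
Compatibility — the beam at B must follow the support down by 0.008 m: δ_0 − R_B·δ_{BB} = 0.008, so R_B = (0.14559 − 0.008)/0.012358 = 11.13 kN.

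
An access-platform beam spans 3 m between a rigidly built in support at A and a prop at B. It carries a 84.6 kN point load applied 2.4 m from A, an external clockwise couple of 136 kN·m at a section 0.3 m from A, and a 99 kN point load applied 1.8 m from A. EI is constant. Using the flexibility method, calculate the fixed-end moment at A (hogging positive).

M_A = 171.5 kN·m

Take the reaction at B as the redundant and release it; the primary structure is a cantilever fixed at A.
Free-end deflection of the primary structure under the applied loading (downward +):
  point load 84.6 at a = 2.4: Pa²(3L − a)/(6EI) = 536/EI
  clockwise couple 136 at a = 0.3: M₀a(2L − a)/(2EI) = 116.3/EI
  point load 99 at a = 1.8: Pa²(3L − a)/(6EI) = 384.9/EI
  δ_0 = 1037/EI
Tip deflection under a unit load at B: L³/(3EI) = 9/EI.
Compatibility at B: δ_0 − R_B·δ_{BB} = 0, so R_B = 1037/9 = 115.2 kN.
Moment equilibrium about A: M_A = Σ(load moments about A) − R_B·L = 517.2 − 115.2×3 = 171.5 kN·m.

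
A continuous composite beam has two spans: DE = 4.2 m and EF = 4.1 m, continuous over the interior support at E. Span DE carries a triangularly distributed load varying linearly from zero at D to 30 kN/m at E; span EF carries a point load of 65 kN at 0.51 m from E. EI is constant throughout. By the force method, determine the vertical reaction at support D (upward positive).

R_D = 13.55 kN

Insert a hinge at E; M_E is the redundant, and each span becomes simply supported.
End slopes at the hinge E, treating each span as simply supported:
  span DE: triangular load, peak 30: w₀L³/(45EI) = 49.39/EI
  span EF: point load 65 at a = 0.51: Pab(L + b)/(6LEI) = 37.2/EI
  relative rotation θ_0 = (49.39 + 37.2)/EI = 86.59/EI
A unit hogging moment at E produces rotation L₁/(3EI) + L₂/(3EI) = 2.767/EI.
Compatibility: M_E·(L₁+L₂)/(3EI) = θ_0, giving M_E = 31.3 kN·m (hogging).
Span DE, ΣM about D with M_E applied at E: R_E^{DE}·4.2 = 176.4 + 31.3, so R_E^{DE} = 49.45 kN and R_D = 63 − 49.45 = 13.55 kN.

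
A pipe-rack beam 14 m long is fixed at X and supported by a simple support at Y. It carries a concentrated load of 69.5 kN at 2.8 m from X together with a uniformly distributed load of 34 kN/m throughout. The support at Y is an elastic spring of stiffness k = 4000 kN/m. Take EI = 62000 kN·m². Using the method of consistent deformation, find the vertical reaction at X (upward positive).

R_X = 366.1 kN

Take the reaction at Y as the redundant and release it; the primary structure is a cantilever fixed at X.
Primary-structure tip deflection at Y by superposition:
  point load 69.5 at a = 2.8: Pa²(3L − a)/(6EI) = 3560/EI
  UDL 34: wL⁴/(8EI) = 163268/EI
  δ_0 = 166828/EI
Tip deflection under a unit load at Y: L³/(3EI) = 914.7/EI.
With EI = 62000 kN·m²: δ_0 = 2.6908 m and δ_{YY} = 0.014753 m/kN.
Compatibility — the spring shortens by R_Y/k under the reaction it provides: δ_0 − R_Y·δ_{YY} = R_Y/k. With 1/k = 0.00025 m/kN, R_Y = δ_0 / (δ_{YY} + 1/k) = 2.6908 / (0.014753 + 0.00025) = 179.4 kN.
Vertical equilibrium: R_X = ΣP − R_Y = 545.5 − 179.4 = 366.1 kN.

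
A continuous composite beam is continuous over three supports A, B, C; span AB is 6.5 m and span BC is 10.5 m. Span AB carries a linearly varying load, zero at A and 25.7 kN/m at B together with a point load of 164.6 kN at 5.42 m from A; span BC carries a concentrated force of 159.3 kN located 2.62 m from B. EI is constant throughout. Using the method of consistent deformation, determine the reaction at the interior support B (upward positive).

R_B = 374.5 kN

Release continuity at B by inserting a hinge; the redundant is the internal moment M_B. The primary structure is two simply-supported spans AB and BC.
Rotations at B on the released spans (each span's end-slope, ×1/EI):
  span AB: triangular load, peak 25.7: w₀L³/(45EI) = 156.8/EI
  span AB: point load 164.6 at a = 5.42: Pab(L + a)/(6LEI) = 294.5/EI
  span BC: point load 159.3 at a = 2.62: Pab(L + b)/(6LEI) = 959.5/EI
  relative rotation θ_0 = (451.3 + 959.5)/EI = 1411/EI
A unit hogging moment at B produces rotation L₁/(3EI) + L₂/(3EI) = 5.667/EI.
Slope continuity at B: θ_0 = M_B·5.667/EI, so M_B = 1411/5.667 = 249 kN·m (hogging).
Span AB, ΣM about A with M_B applied at B: R_B^{AB}·6.5 = 1254 + 249, so R_B^{AB} = 231.2 kN and R_A = 248.1 − 231.2 = 16.89 kN.
Span BC, ΣM about C: R_B^{BC}·10.5 = 1255 + 249, so R_B^{BC} = 143.3 kN and R_C = 159.3 − 143.3 = 16.04 kN.
R_B = 231.2 + 143.3 = 374.5 kN.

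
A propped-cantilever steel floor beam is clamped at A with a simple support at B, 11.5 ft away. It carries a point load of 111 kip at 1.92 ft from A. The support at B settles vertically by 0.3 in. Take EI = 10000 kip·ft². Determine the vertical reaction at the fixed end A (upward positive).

Remove the prop at B; the released (primary) structure is a cantilever built in at A.
Primary-structure tip deflection at B by superposition:
  point load 111 at a = 1.92: Pa²(3L − a)/(6EI) = 2222/EI
Tip deflection under a unit load at B: L³/(3EI) = 507/EI.
With EI = 10000 kip·ft²: δ_0 = 0.22219 ft and δ_{BB} = 0.050696 ft/kip.
Compatibility — the beam at B must follow the support down by 0.025 ft: δ_0 − R_B·δ_{BB} = 0.025, so R_B = (0.22219 − 0.025)/0.050696 = 3.89 kip.
Vertical equilibrium: R_A = ΣP − R_B = 111 − 3.89 = 107.1 kip.

R_A = 107.1 kip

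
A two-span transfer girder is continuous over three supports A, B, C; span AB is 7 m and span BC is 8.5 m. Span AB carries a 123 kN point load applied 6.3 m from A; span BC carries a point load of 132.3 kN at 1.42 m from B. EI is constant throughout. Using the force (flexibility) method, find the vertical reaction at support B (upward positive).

R_B = 250 kN

Insert a hinge at B; M_B is the redundant, and each span becomes simply supported.
Discontinuity in slope at B on the released structure — sum the simple-span end rotations:
  span AB: point load 123 at a = 6.3: Pab(L + a)/(6LEI) = 171.8/EI
  span BC: point load 132.3 at a = 1.42: Pab(L + b)/(6LEI) = 406.3/EI
  relative rotation θ_0 = (171.8 + 406.3)/EI = 578.1/EI
A unit hogging moment at B produces rotation L₁/(3EI) + L₂/(3EI) = 5.167/EI.
Slope continuity at B: θ_0 = M_B·5.167/EI, so M_B = 578.1/5.167 = 111.9 kN·m (hogging).
Span AB, ΣM about A with M_B applied at B: R_B^{AB}·7 = 774.9 + 111.9, so R_B^{AB} = 126.7 kN and R_A = 123 − 126.7 = -3.684 kN.
Span BC, ΣM about C: R_B^{BC}·8.5 = 936.7 + 111.9, so R_B^{BC} = 123.4 kN and R_C = 132.3 − 123.4 = 8.938 kN.
R_B = 126.7 + 123.4 = 250 kN.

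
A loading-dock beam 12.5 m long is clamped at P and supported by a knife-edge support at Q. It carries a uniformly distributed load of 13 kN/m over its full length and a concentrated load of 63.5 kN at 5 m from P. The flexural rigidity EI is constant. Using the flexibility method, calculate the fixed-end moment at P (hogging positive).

M_P = 406.3 kN·m

Remove the prop at Q; the released (primary) structure is a cantilever built in at P.
Downward deflection at the released point Q due to the loads:
  UDL 13: wL⁴/(8EI) = 39673/EI
  point load 63.5 at a = 5: Pa²(3L − a)/(6EI) = 8599/EI
  δ_0 = 48272/EI
Flexibility coefficient — unit upward force at Q: δ_{QQ} = L³/(3EI) = 651/EI.
Compatibility at Q: δ_0 − R_Q·δ_{QQ} = 0, so R_Q = 48272/651 = 74.15 kN.
Moment equilibrium about P: M_P = Σ(load moments about P) − R_Q·L = 1333 − 74.15×12.5 = 406.3 kN·m.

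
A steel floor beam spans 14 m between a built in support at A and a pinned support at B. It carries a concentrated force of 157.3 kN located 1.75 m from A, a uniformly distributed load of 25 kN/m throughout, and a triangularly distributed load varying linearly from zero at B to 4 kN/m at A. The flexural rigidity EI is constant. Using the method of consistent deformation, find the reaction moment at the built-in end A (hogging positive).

Remove the prop at B; the released (primary) structure is a cantilever built in at A.
Primary-structure tip deflection at B by superposition:
  point load 157.3 at a = 1.75: Pa²(3L − a)/(6EI) = 3232/EI
  UDL 25: wL⁴/(8EI) = 120050/EI
  triangular load, peak 4 at the fixed end: w₀L⁴/(30EI) = 5122/EI
  δ_0 = 128404/EI
Tip deflection under a unit load at B: L³/(3EI) = 914.7/EI.
The prop prevents deflection at B: R_B = δ_0/δ_{BB} = 128404/914.7 = 140.4 kN.
Moment equilibrium about A: M_A = Σ(load moments about A) − R_B·L = 2856 − 140.4×14 = 890.6 kN·m.

M_A = 890.6 kN·m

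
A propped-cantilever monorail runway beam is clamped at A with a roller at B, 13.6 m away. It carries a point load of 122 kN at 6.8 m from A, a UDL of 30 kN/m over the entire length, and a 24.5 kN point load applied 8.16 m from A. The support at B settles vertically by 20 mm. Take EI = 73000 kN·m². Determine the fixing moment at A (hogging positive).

Release the roller at B. Primary structure: cantilever fixed at A.
Deflection at B on the released cantilever, summing each load's contribution:
  point load 122 at a = 6.8: Pa²(3L − a)/(6EI) = 31967/EI
  UDL 30: wL⁴/(8EI) = 128288/EI
  point load 24.5 at a = 8.16: Pa²(3L − a)/(6EI) = 8875/EI
  δ_0 = 169130/EI
Tip deflection under a unit load at B: L³/(3EI) = 838.5/EI.
With EI = 73000 kN·m²: δ_0 = 2.3168 m and δ_{BB} = 0.011486 m/kN.
Compatibility — the beam at B must follow the support down by 0.02 m: δ_0 − R_B·δ_{BB} = 0.02, so R_B = (2.3168 − 0.02)/0.011486 = 200 kN.
Moment equilibrium about A: M_A = Σ(load moments about A) − R_B·L = 3804 − 200×13.6 = 1084 kN·m.

M_A = 1084 kN·m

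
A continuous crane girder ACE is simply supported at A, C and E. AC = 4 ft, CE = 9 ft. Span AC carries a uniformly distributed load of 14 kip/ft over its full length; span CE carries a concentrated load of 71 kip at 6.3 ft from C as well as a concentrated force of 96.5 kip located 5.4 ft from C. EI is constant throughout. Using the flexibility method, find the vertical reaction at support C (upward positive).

R_C = 149.3 kip

Insert a hinge at C; M_C is the redundant, and each span becomes simply supported.
Rotations at C on the released spans (each span's end-slope, ×1/EI):
  span AC: UDL 14: wL³/(24EI) = 37.33/EI
  span CE: point load 71 at a = 6.3: Pab(L + b)/(6LEI) = 261.7/EI
  span CE: point load 96.5 at a = 5.4: Pab(L + b)/(6LEI) = 437.7/EI
  relative rotation θ_0 = (37.33 + 699.4)/EI = 736.7/EI
A unit hogging moment at C produces rotation L₁/(3EI) + L₂/(3EI) = 4.333/EI.
Slope continuity at C: θ_0 = M_C·4.333/EI, so M_C = 736.7/4.333 = 170 kip·ft (hogging).
Span AC, ΣM about A with M_C applied at C: R_C^{AC}·4 = 112 + 170, so R_C^{AC} = 70.5 kip and R_A = 56 − 70.5 = -14.5 kip.
Span CE, ΣM about E: R_C^{CE}·9 = 539.1 + 170, so R_C^{CE} = 78.79 kip and R_E = 167.5 − 78.79 = 88.71 kip.
R_C = 70.5 + 78.79 = 149.3 kip.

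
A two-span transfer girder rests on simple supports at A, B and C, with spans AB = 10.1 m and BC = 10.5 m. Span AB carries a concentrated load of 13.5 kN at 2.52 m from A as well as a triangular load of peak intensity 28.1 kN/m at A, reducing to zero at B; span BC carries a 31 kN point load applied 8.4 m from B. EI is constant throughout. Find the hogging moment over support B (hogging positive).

Insert a hinge at B; M_B is the redundant, and each span becomes simply supported.
Discontinuity in slope at B on the released structure — sum the simple-span end rotations:
  span AB: point load 13.5 at a = 2.52: Pab(L + a)/(6LEI) = 53.7/EI
  span AB: triangular load, peak 28.1: 7w₀L³/(360EI) = 562.9/EI
  span BC: point load 31 at a = 8.4: Pab(L + b)/(6LEI) = 109.4/EI
  relative rotation θ_0 = (616.6 + 109.4)/EI = 726/EI
A unit hogging moment at B produces rotation L₁/(3EI) + L₂/(3EI) = 6.867/EI.
Slope continuity at B: θ_0 = M_B·6.867/EI, so M_B = 726/6.867 = 105.7 kN·m (hogging).

M_B = 105.7 kN·m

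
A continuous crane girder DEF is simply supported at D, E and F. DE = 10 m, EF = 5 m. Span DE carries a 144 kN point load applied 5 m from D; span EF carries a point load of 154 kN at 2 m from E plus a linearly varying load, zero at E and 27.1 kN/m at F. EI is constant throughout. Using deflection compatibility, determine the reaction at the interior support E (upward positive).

Take M_E as the redundant. Released structure: two simple spans DE and EF with a hinge at E.
Discontinuity in slope at E on the released structure — sum the simple-span end rotations:
  span DE: point load 144 at a = 5: Pab(L + a)/(6LEI) = 900/EI
  span EF: point load 154 at a = 2: Pab(L + b)/(6LEI) = 246.4/EI
  span EF: triangular load, peak 27.1: 7w₀L³/(360EI) = 65.87/EI
  relative rotation θ_0 = (900 + 312.3)/EI = 1212/EI
A unit hogging moment at E produces rotation L₁/(3EI) + L₂/(3EI) = 5/EI.
Slope continuity at E: θ_0 = M_E·5/EI, so M_E = 1212/5 = 242.5 kN·m (hogging).
Span DE, ΣM about D with M_E applied at E: R_E^{DE}·10 = 720 + 242.5, so R_E^{DE} = 96.25 kN and R_D = 144 − 96.25 = 47.75 kN.
Span EF, ΣM about F: R_E^{EF}·5 = 574.9 + 242.5, so R_E^{EF} = 163.5 kN and R_F = 221.8 − 163.5 = 58.28 kN.
R_E = 96.25 + 163.5 = 259.7 kN.

R_E = 259.7 kN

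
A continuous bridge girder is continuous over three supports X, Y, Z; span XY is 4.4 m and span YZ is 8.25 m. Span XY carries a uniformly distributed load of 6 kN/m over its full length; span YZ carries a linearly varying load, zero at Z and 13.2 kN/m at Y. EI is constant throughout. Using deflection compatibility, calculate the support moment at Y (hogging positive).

M_Y = 44.11 kN·m

Insert a hinge at Y; M_Y is the redundant, and each span becomes simply supported.
End slopes at the hinge Y, treating each span as simply supported:
  span XY: UDL 6: wL³/(24EI) = 21.3/EI
  span YZ: triangular load, peak 13.2: w₀L³/(45EI) = 164.7/EI
  relative rotation θ_0 = (21.3 + 164.7)/EI = 186/EI
A unit hogging moment at Y produces rotation L₁/(3EI) + L₂/(3EI) = 4.217/EI.
Slope continuity at Y: θ_0 = M_Y·4.217/EI, so M_Y = 186/4.217 = 44.11 kN·m (hogging).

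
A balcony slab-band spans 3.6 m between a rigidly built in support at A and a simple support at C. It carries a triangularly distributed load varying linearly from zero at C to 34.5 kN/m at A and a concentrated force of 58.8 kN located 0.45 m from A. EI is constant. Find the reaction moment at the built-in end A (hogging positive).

Choose R_C as the redundant. The primary structure is the cantilever fixed at A.
Downward deflection at the released point C due to the loads:
  triangular load, peak 34.5 at the fixed end: w₀L⁴/(30EI) = 193.2/EI
  point load 58.8 at a = 0.45: Pa²(3L − a)/(6EI) = 20.54/EI
  δ_0 = 213.7/EI
Flexibility coefficient — unit upward force at C: δ_{CC} = L³/(3EI) = 15.55/EI.
The prop prevents deflection at C: R_C = δ_0/δ_{CC} = 213.7/15.55 = 13.74 kN.
Moment equilibrium about A: M_A = Σ(load moments about A) − R_C·L = 101 − 13.74×3.6 = 51.51 kN·m.

M_A = 51.51 kN·m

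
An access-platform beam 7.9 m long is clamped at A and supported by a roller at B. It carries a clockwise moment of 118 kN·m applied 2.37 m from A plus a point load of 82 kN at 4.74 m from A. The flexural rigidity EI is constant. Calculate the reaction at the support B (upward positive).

R_B = 46.85 kN

Release the roller at B. Primary structure: cantilever fixed at A.
Free-end deflection of the primary structure under the applied loading (downward +):
  clockwise couple 118 at a = 2.37: M₀a(2L − a)/(2EI) = 1878/EI
  point load 82 at a = 4.74: Pa²(3L − a)/(6EI) = 5822/EI
  δ_0 = 7700/EI
Flexibility coefficient — unit upward force at B: δ_{BB} = L³/(3EI) = 164.3/EI.
The prop prevents deflection at B: R_B = δ_0/δ_{BB} = 7700/164.3 = 46.85 kN.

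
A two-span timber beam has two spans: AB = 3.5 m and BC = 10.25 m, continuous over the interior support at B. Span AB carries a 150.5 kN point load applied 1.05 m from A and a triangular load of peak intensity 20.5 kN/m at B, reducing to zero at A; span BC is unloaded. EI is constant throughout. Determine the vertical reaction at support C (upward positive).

R_C = -2.201 kN

Take M_B as the redundant. Released structure: two simple spans AB and BC with a hinge at B.
Discontinuity in slope at B on the released structure — sum the simple-span end rotations:
  span AB: point load 150.5 at a = 1.05: Pab(L + a)/(6LEI) = 83.88/EI
  span AB: triangular load, peak 20.5: w₀L³/(45EI) = 19.53/EI
  relative rotation θ_0 = (103.4 + 0)/EI = 103.4/EI
A unit hogging moment at B produces rotation L₁/(3EI) + L₂/(3EI) = 4.583/EI.
Slope continuity at B: θ_0 = M_B·4.583/EI, so M_B = 103.4/4.583 = 22.56 kN·m (hogging).
Span BC, ΣM about C: R_B^{BC}·10.25 = 0 + 22.56, so R_B^{BC} = 2.201 kN and R_C = 0 − 2.201 = -2.201 kN.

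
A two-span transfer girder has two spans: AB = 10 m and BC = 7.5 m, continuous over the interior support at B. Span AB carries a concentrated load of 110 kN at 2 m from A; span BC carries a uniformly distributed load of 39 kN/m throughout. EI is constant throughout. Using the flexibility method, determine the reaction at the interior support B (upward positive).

Take M_B as the redundant. Released structure: two simple spans AB and BC with a hinge at B.
Discontinuity in slope at B on the released structure — sum the simple-span end rotations:
  span AB: point load 110 at a = 2: Pab(L + a)/(6LEI) = 352/EI
  span BC: UDL 39: wL³/(24EI) = 685.5/EI
  relative rotation θ_0 = (352 + 685.5)/EI = 1038/EI
A unit hogging moment at B produces rotation L₁/(3EI) + L₂/(3EI) = 5.833/EI.
Compatibility: M_B·(L₁+L₂)/(3EI) = θ_0, giving M_B = 177.9 kN·m (hogging).
Span AB, ΣM about A with M_B applied at B: R_B^{AB}·10 = 220 + 177.9, so R_B^{AB} = 39.79 kN and R_A = 110 − 39.79 = 70.21 kN.
Span BC, ΣM about C: R_B^{BC}·7.5 = 1097 + 177.9, so R_B^{BC} = 170 kN and R_C = 292.5 − 170 = 122.5 kN.
R_B = 39.79 + 170 = 209.8 kN.

R_B = 209.8 kN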